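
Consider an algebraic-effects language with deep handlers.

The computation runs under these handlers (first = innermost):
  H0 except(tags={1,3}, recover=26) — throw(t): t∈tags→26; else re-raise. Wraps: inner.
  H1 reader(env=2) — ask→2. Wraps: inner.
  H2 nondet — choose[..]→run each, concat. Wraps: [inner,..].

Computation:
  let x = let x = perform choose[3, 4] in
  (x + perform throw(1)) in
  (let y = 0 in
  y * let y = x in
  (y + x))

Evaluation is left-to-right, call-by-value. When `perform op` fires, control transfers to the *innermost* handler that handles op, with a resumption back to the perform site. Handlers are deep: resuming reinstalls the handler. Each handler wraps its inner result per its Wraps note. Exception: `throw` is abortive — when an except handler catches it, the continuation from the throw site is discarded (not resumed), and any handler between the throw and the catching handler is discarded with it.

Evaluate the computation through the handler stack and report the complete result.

Working:
choose[3, 4] @ H2
  branch[0] choose=3:
    throw(1) @ H0 caught ⇒ 26
    H1 returns 26
    H2 returns [26]
  branch[1] choose=4:
    throw(1) @ H0 caught ⇒ 26
    H1 returns 26
    H2 returns [26]
= [26, 26]

Answer: [26, 26]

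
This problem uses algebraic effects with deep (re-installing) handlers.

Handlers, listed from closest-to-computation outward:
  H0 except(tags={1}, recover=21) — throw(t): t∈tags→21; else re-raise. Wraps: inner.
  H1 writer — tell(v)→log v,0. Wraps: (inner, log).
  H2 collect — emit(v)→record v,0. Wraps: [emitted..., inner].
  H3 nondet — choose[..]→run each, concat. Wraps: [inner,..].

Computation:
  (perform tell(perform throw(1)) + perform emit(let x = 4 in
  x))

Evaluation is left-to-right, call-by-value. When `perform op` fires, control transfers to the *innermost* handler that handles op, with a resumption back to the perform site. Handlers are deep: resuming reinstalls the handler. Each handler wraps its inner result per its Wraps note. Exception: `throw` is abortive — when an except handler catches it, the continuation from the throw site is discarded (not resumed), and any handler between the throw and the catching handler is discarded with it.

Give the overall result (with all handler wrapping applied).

Evaluation trace:
throw(1) @ H0 caught ⇒ 21
H1 returns (21, ())
H2 returns [(21, ())]
H3 returns [[(21, ())]]
= [[(21, ())]]

Answer: [[(21, ())]]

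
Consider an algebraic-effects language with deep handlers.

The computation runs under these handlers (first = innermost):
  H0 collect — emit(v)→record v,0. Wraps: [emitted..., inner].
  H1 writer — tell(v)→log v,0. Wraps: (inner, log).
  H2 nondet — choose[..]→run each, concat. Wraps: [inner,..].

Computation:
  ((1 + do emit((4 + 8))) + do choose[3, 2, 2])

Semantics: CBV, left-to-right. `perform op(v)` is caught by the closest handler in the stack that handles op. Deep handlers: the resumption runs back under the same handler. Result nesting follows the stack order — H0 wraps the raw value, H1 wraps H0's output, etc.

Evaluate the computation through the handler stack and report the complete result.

Answer: [([12, 4], ()), ([12, 3], ()), ([12, 3], ())]

Step-by-step:
emit(12) @ H0 ⇒ out+=12
choose[3, 2, 2] @ H2
  branch[0] choose=3:
    H0 returns [12, 4]
    H1 returns ([12, 4], ())
    H2 returns [([12, 4], ())]
  branch[1] choose=2:
    H0 returns [12, 3]
    H1 returns ([12, 3], ())
    H2 returns [([12, 3], ())]
  branch[2] choose=2:
    H0 returns [12, 3]
    H1 returns ([12, 3], ())
    H2 returns [([12, 3], ())]
= [([12, 4], ()), ([12, 3], ()), ([12, 3], ())]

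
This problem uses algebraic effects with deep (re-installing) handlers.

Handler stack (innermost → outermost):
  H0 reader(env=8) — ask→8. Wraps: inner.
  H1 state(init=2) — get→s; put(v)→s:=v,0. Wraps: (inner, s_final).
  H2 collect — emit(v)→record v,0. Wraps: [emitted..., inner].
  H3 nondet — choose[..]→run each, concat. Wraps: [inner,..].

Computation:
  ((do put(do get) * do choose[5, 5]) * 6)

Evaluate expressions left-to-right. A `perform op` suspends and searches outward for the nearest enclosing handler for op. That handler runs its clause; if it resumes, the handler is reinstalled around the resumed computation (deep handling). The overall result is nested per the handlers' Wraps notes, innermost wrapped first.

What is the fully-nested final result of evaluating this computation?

Answer: [[(0, 2)], [(0, 2)]]

Evaluation trace:
get @ H1 ⇒ 2
put(2) @ H1 ⇒ s:=2
choose[5, 5] @ H3
  branch[0] choose=5:
    H0 returns 0
    H1 returns (0, 2)
    H2 returns [(0, 2)]
    H3 returns [[(0, 2)]]
  branch[1] choose=5:
    H0 returns 0
    H1 returns (0, 2)
    H2 returns [(0, 2)]
    H3 returns [[(0, 2)]]
= [[(0, 2)], [(0, 2)]]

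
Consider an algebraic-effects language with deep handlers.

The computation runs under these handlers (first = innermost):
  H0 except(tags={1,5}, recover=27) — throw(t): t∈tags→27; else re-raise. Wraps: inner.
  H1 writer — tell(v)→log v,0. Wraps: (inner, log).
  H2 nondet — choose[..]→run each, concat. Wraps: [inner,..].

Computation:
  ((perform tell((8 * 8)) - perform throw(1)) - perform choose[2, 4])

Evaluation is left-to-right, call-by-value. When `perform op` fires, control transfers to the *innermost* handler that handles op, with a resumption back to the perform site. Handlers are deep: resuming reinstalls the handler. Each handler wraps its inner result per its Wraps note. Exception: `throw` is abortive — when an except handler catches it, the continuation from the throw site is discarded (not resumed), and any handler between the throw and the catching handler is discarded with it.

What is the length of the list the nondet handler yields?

Working:
tell(64) @ H1 ⇒ log+=64
throw(1) @ H0 caught ⇒ 27
H1 returns (27, (64))
H2 returns [(27, (64))]
= [(27, (64))]

Answer: 1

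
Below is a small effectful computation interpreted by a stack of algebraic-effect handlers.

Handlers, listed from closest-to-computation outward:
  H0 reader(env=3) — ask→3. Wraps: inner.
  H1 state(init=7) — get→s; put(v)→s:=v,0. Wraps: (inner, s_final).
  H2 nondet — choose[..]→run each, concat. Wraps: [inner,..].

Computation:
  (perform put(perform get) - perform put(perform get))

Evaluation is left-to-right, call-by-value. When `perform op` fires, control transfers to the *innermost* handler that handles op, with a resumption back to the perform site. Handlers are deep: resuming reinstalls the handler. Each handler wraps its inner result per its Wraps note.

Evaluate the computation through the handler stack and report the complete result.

Answer: [(0, 7)]

Step-by-step:
get @ H1 ⇒ 7
put(7) @ H1 ⇒ s:=7
get @ H1 ⇒ 7
put(7) @ H1 ⇒ s:=7
H0 returns 0
H1 returns (0, 7)
H2 returns [(0, 7)]
= [(0, 7)]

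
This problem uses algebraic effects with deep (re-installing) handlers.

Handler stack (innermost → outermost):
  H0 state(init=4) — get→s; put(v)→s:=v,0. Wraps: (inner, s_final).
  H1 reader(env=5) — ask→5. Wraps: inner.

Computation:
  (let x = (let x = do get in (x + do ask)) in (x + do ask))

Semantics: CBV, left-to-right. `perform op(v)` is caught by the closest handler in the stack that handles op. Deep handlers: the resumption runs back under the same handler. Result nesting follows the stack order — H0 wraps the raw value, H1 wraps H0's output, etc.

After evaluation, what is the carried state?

Working:
get @ H0 ⇒ 4
ask @ H1 ⇒ 5
ask @ H1 ⇒ 5
H0 returns (14, 4)
H1 returns (14, 4)
= (14, 4)

Answer: 4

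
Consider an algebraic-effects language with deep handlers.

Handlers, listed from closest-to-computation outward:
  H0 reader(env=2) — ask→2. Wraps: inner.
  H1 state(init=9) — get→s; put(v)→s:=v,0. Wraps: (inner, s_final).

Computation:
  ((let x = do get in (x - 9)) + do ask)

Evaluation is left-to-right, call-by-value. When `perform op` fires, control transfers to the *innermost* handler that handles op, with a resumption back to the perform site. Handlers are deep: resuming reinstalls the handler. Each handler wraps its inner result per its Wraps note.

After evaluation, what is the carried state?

Answer: 9

Working:
get @ H1 ⇒ 9
ask @ H0 ⇒ 2
H0 returns 2
H1 returns (2, 9)
= (2, 9)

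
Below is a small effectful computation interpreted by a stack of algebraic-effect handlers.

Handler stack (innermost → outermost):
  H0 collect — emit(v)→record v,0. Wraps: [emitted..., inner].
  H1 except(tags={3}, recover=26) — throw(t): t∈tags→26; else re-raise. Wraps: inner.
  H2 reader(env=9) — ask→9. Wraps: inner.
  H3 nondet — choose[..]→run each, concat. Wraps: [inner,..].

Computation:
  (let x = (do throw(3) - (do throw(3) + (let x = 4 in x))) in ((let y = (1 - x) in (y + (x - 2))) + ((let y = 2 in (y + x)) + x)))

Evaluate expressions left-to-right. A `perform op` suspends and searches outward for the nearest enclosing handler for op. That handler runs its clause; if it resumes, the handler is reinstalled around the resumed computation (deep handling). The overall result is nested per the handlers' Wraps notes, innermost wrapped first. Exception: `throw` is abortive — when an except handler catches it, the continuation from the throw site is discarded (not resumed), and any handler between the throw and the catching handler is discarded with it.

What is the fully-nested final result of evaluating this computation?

Evaluation trace:
throw(3) @ H1 caught ⇒ 26
H2 returns 26
H3 returns [26]
= [26]

Answer: [26]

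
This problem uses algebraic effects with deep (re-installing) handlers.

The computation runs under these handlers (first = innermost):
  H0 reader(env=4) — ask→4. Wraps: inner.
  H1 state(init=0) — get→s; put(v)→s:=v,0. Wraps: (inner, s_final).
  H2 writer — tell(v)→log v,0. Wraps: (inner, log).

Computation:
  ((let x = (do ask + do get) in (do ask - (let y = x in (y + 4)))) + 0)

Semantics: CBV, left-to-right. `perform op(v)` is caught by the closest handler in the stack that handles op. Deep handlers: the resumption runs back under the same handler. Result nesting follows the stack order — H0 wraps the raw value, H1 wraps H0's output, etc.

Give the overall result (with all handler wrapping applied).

Answer: ((-4, 0), ())

Working:
ask @ H0 ⇒ 4
get @ H1 ⇒ 0
ask @ H0 ⇒ 4
H0 returns -4
H1 returns (-4, 0)
H2 returns ((-4, 0), ())
= ((-4, 0), ())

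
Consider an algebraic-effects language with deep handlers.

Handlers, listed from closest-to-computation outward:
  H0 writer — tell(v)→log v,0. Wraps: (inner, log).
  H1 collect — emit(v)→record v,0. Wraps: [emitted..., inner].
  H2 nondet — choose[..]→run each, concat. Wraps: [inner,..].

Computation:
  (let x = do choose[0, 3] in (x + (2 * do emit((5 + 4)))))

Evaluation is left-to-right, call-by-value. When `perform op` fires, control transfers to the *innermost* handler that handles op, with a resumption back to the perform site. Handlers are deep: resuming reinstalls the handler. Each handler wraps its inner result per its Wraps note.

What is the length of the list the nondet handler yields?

Step-by-step:
choose[0, 3] @ H2
  branch[0] choose=0:
    emit(9) @ H1 ⇒ out+=9
    H0 returns (0, ())
    H1 returns [9, (0, ())]
    H2 returns [[9, (0, ())]]
  branch[1] choose=3:
    emit(9) @ H1 ⇒ out+=9
    H0 returns (3, ())
    H1 returns [9, (3, ())]
    H2 returns [[9, (3, ())]]
= [[9, (0, ())], [9, (3, ())]]

Answer: 2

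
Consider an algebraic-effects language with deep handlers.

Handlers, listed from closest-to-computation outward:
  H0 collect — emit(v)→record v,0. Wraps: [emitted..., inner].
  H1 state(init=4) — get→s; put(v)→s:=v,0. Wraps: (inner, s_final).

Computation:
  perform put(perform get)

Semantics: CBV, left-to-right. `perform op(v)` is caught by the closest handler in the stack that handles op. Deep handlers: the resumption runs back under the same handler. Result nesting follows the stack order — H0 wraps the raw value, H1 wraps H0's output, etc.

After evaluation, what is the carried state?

Answer: 4

Evaluation trace:
get @ H1 ⇒ 4
put(4) @ H1 ⇒ s:=4
H0 returns [0]
H1 returns ([0], 4)
= ([0], 4)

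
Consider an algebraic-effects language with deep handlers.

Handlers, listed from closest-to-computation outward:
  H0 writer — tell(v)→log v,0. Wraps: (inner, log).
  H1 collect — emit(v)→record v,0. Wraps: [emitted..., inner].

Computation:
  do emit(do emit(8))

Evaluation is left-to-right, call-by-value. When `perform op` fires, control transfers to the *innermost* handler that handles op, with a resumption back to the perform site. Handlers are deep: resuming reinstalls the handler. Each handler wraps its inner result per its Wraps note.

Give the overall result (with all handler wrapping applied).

Evaluation trace:
emit(8) @ H1 ⇒ out+=8
emit(0) @ H1 ⇒ out+=0
H0 returns (0, ())
H1 returns [8, 0, (0, ())]
= [8, 0, (0, ())]

Answer: [8, 0, (0, ())]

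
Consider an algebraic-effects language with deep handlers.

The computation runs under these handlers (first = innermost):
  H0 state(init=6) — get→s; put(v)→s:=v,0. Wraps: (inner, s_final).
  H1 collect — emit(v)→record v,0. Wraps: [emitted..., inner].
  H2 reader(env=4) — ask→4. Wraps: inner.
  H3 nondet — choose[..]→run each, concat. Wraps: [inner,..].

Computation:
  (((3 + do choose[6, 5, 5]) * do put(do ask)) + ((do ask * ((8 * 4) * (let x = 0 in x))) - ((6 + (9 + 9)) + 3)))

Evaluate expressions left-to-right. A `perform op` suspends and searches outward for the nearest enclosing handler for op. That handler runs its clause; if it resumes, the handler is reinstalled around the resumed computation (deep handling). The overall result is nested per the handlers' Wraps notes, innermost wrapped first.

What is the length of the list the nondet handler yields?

Evaluation trace:
choose[6, 5, 5] @ H3
  branch[0] choose=6:
    ask @ H2 ⇒ 4
    put(4) @ H0 ⇒ s:=4
    ask @ H2 ⇒ 4
    H0 returns (-27, 4)
    H1 returns [(-27, 4)]
    H2 returns [(-27, 4)]
    H3 returns [[(-27, 4)]]
  branch[1] choose=5:
    ask @ H2 ⇒ 4
    put(4) @ H0 ⇒ s:=4
    ask @ H2 ⇒ 4
    H0 returns (-27, 4)
    H1 returns [(-27, 4)]
    H2 returns [(-27, 4)]
    H3 returns [[(-27, 4)]]
  branch[2] choose=5:
    ask @ H2 ⇒ 4
    put(4) @ H0 ⇒ s:=4
    ask @ H2 ⇒ 4
    H0 returns (-27, 4)
    H1 returns [(-27, 4)]
    H2 returns [(-27, 4)]
    H3 returns [[(-27, 4)]]
= [[(-27, 4)], [(-27, 4)], [(-27, 4)]]

Answer: 3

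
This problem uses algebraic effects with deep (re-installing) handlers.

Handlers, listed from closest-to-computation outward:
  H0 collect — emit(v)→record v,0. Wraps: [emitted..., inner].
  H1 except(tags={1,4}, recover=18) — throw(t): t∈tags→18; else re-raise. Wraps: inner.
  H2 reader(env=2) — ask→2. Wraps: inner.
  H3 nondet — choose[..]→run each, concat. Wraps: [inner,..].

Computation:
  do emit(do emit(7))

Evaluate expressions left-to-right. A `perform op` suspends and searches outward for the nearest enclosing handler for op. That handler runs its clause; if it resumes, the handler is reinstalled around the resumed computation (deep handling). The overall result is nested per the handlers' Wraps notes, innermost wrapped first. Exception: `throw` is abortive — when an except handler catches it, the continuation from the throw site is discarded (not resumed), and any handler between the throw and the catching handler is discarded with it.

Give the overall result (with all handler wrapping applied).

Answer: [[7, 0, 0]]

Evaluation trace:
emit(7) @ H0 ⇒ out+=7
emit(0) @ H0 ⇒ out+=0
H0 returns [7, 0, 0]
H1 returns [7, 0, 0]
H2 returns [7, 0, 0]
H3 returns [[7, 0, 0]]
= [[7, 0, 0]]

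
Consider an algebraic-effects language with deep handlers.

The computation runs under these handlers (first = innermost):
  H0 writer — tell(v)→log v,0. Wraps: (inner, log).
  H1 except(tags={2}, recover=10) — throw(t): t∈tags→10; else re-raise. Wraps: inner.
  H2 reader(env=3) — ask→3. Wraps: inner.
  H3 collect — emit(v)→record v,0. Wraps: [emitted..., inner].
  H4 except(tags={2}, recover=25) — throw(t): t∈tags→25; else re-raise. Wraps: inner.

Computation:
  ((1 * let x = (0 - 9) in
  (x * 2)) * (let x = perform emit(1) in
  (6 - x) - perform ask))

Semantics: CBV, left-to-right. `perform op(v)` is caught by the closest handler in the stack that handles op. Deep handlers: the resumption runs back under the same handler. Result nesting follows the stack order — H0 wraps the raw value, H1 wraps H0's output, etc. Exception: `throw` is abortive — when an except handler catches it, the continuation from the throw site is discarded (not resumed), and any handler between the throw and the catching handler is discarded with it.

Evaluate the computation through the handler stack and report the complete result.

Answer: [1, (-54, ())]

Working:
emit(1) @ H3 ⇒ out+=1
ask @ H2 ⇒ 3
H0 returns (-54, ())
H1 returns (-54, ())
H2 returns (-54, ())
H3 returns [1, (-54, ())]
H4 returns [1, (-54, ())]
= [1, (-54, ())]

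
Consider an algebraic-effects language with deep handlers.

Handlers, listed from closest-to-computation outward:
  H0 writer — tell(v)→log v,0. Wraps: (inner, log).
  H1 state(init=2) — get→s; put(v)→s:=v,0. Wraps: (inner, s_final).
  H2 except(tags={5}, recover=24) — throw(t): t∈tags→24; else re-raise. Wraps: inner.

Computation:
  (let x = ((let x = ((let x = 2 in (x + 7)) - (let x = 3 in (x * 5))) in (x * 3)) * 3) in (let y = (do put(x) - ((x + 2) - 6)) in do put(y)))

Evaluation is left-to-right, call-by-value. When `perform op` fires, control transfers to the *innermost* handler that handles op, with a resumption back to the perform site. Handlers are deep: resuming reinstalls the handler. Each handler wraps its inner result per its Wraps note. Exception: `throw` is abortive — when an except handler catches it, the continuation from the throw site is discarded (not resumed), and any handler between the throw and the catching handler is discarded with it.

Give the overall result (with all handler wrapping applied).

Answer: ((0, ()), 58)

Step-by-step:
put(-54) @ H1 ⇒ s:=-54
put(58) @ H1 ⇒ s:=58
H0 returns (0, ())
H1 returns ((0, ()), 58)
H2 returns ((0, ()), 58)
= ((0, ()), 58)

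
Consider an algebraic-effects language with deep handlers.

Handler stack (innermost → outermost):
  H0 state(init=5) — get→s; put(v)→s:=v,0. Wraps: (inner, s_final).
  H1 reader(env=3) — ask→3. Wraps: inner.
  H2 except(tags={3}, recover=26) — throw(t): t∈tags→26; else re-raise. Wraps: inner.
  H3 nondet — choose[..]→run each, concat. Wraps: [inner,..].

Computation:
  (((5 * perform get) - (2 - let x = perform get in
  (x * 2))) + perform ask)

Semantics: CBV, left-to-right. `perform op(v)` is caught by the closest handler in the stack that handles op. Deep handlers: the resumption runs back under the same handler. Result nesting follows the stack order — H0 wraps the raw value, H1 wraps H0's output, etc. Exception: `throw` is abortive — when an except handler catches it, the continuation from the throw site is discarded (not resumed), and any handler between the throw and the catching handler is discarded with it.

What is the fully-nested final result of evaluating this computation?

Step-by-step:
get @ H0 ⇒ 5
get @ H0 ⇒ 5
ask @ H1 ⇒ 3
H0 returns (36, 5)
H1 returns (36, 5)
H2 returns (36, 5)
H3 returns [(36, 5)]
= [(36, 5)]

Answer: [(36, 5)]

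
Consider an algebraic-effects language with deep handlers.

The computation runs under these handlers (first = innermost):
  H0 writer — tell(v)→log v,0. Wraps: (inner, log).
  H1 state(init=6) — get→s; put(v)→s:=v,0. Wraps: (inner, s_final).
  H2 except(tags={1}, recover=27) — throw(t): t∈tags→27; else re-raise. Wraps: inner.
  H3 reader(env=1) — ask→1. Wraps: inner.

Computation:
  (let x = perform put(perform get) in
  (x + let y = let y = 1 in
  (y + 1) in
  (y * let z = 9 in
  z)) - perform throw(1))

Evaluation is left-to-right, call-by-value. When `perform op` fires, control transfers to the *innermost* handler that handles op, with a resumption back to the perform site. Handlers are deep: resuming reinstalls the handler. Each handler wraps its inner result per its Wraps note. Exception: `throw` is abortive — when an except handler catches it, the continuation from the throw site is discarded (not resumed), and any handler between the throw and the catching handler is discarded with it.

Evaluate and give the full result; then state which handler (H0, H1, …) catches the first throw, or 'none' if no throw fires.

Step-by-step:
get @ H1 ⇒ 6
put(6) @ H1 ⇒ s:=6
throw(1) @ H2 caught ⇒ 27
H3 returns 27
= 27

Answer: 27 ; first throw caught by: H2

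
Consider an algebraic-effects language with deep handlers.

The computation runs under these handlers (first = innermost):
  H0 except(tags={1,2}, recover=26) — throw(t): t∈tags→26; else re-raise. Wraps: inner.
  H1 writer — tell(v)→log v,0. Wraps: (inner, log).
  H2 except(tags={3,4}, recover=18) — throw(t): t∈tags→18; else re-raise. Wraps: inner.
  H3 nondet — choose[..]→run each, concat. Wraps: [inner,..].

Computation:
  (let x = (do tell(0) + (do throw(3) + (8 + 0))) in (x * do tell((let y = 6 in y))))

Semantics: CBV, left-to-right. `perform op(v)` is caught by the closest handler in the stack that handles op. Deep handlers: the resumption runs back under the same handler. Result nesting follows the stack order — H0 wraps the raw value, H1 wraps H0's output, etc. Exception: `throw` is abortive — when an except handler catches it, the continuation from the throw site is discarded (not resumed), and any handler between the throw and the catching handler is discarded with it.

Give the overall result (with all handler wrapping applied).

Answer: [18]

Evaluation trace:
tell(0) @ H1 ⇒ log+=0
throw(3) @ H0 re-raised
throw(3) @ H2 caught ⇒ 18
H3 returns [18]
= [18]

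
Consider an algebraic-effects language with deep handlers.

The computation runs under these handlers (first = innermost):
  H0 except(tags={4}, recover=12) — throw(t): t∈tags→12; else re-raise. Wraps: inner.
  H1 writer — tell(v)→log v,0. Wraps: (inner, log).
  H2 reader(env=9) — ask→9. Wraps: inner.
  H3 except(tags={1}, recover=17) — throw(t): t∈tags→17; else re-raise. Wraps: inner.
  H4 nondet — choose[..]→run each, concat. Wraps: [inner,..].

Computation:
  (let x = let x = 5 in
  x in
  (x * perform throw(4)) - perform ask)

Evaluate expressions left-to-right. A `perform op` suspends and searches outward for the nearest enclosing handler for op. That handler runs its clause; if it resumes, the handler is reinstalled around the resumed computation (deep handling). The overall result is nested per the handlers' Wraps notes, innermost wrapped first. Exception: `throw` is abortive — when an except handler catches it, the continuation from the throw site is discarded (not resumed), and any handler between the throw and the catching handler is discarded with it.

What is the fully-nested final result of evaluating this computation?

Working:
throw(4) @ H0 caught ⇒ 12
H1 returns (12, ())
H2 returns (12, ())
H3 returns (12, ())
H4 returns [(12, ())]
= [(12, ())]

Answer: [(12, ())]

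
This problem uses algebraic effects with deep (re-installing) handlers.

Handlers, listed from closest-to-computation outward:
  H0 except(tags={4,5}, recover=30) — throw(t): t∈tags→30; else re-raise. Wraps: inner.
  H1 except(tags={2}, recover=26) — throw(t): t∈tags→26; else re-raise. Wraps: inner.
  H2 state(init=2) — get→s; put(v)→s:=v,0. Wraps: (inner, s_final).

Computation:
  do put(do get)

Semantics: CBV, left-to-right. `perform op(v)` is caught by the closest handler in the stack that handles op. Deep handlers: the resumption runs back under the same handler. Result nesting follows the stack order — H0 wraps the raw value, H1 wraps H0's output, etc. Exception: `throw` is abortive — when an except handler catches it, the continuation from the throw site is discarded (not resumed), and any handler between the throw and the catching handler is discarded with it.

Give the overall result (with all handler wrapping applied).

Answer: (0, 2)

Working:
get @ H2 ⇒ 2
put(2) @ H2 ⇒ s:=2
H0 returns 0
H1 returns 0
H2 returns (0, 2)
= (0, 2)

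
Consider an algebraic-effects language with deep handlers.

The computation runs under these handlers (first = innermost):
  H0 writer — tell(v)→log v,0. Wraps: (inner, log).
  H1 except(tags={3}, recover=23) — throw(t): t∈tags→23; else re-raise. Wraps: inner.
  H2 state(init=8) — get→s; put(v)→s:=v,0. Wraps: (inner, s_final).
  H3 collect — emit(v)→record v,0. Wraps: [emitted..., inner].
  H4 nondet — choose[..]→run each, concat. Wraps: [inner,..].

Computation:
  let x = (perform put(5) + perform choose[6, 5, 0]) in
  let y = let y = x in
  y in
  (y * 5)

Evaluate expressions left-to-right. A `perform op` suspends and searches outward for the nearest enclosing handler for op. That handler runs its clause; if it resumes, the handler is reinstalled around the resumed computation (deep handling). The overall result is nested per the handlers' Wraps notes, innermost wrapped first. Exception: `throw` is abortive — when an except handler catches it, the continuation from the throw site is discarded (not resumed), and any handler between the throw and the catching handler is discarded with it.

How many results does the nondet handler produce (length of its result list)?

Step-by-step:
put(5) @ H2 ⇒ s:=5
choose[6, 5, 0] @ H4
  branch[0] choose=6:
    H0 returns (30, ())
    H1 returns (30, ())
    H2 returns ((30, ()), 5)
    H3 returns [((30, ()), 5)]
    H4 returns [[((30, ()), 5)]]
  branch[1] choose=5:
    H0 returns (25, ())
    H1 returns (25, ())
    H2 returns ((25, ()), 5)
    H3 returns [((25, ()), 5)]
    H4 returns [[((25, ()), 5)]]
  branch[2] choose=0:
    H0 returns (0, ())
    H1 returns (0, ())
    H2 returns ((0, ()), 5)
    H3 returns [((0, ()), 5)]
    H4 returns [[((0, ()), 5)]]
= [[((30, ()), 5)], [((25, ()), 5)], [((0, ()), 5)]]

Answer: 3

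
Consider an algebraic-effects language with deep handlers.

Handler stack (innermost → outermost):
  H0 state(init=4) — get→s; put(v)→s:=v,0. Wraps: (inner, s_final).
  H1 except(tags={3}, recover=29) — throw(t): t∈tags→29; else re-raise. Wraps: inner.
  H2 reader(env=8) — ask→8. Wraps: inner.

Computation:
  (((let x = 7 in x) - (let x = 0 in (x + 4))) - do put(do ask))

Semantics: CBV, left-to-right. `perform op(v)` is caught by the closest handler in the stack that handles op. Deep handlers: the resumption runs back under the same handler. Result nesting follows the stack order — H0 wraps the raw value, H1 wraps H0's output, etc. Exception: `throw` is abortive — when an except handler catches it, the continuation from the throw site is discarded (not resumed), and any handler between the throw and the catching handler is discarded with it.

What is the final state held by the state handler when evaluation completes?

Step-by-step:
ask @ H2 ⇒ 8
put(8) @ H0 ⇒ s:=8
H0 returns (3, 8)
H1 returns (3, 8)
H2 returns (3, 8)
= (3, 8)

Answer: 8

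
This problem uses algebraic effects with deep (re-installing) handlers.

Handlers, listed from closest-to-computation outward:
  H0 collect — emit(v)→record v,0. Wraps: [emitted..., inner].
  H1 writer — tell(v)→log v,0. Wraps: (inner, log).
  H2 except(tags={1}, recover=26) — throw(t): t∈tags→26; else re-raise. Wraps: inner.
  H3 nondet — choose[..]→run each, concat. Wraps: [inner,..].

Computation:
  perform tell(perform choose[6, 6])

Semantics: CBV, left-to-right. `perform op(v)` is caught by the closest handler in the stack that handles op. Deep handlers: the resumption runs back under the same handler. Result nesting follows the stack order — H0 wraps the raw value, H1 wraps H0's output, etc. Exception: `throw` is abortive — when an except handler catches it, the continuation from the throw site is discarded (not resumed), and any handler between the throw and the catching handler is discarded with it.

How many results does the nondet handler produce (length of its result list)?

Answer: 2

Working:
choose[6, 6] @ H3
  branch[0] choose=6:
    tell(6) @ H1 ⇒ log+=6
    H0 returns [0]
    H1 returns ([0], (6))
    H2 returns ([0], (6))
    H3 returns [([0], (6))]
  branch[1] choose=6:
    tell(6) @ H1 ⇒ log+=6
    H0 returns [0]
    H1 returns ([0], (6))
    H2 returns ([0], (6))
    H3 returns [([0], (6))]
= [([0], (6)), ([0], (6))]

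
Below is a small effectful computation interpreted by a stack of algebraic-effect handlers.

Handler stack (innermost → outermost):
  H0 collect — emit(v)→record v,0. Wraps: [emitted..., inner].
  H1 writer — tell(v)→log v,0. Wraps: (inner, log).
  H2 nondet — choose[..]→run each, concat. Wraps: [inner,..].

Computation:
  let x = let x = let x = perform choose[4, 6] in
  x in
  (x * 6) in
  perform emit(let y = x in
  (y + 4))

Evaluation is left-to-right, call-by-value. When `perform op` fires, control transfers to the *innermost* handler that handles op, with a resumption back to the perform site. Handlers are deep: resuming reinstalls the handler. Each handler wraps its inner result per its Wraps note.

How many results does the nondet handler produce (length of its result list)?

Answer: 2

Step-by-step:
choose[4, 6] @ H2
  branch[0] choose=4:
    emit(28) @ H0 ⇒ out+=28
    H0 returns [28, 0]
    H1 returns ([28, 0], ())
    H2 returns [([28, 0], ())]
  branch[1] choose=6:
    emit(40) @ H0 ⇒ out+=40
    H0 returns [40, 0]
    H1 returns ([40, 0], ())
    H2 returns [([40, 0], ())]
= [([28, 0], ()), ([40, 0], ())]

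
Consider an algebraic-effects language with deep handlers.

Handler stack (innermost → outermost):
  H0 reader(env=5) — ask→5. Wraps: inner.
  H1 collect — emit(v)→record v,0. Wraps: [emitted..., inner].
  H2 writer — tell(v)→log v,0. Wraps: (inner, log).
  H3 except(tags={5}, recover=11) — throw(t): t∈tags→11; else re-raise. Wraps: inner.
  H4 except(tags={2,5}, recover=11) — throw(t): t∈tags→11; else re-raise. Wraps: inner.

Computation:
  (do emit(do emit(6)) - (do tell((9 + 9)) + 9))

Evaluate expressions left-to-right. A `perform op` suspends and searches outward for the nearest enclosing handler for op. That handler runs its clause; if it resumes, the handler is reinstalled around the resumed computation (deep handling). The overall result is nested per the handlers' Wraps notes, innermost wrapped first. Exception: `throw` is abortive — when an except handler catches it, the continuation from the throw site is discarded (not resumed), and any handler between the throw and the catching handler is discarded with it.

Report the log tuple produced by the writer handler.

Evaluation trace:
emit(6) @ H1 ⇒ out+=6
emit(0) @ H1 ⇒ out+=0
tell(18) @ H2 ⇒ log+=18
H0 returns -9
H1 returns [6, 0, -9]
H2 returns ([6, 0, -9], (18))
H3 returns ([6, 0, -9], (18))
H4 returns ([6, 0, -9], (18))
= ([6, 0, -9], (18))

Answer: (18)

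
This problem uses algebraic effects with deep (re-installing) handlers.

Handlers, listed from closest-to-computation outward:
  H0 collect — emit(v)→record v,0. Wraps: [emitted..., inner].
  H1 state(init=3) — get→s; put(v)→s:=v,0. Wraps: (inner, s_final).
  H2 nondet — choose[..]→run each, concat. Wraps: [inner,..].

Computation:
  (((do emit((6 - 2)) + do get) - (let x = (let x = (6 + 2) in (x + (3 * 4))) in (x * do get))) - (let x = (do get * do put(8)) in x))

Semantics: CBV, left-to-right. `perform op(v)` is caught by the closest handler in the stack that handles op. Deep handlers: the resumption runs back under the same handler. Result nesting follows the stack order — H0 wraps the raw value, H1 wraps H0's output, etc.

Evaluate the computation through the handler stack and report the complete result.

Step-by-step:
emit(4) @ H0 ⇒ out+=4
get @ H1 ⇒ 3
get @ H1 ⇒ 3
get @ H1 ⇒ 3
put(8) @ H1 ⇒ s:=8
H0 returns [4, -57]
H1 returns ([4, -57], 8)
H2 returns [([4, -57], 8)]
= [([4, -57], 8)]

Answer: [([4, -57], 8)]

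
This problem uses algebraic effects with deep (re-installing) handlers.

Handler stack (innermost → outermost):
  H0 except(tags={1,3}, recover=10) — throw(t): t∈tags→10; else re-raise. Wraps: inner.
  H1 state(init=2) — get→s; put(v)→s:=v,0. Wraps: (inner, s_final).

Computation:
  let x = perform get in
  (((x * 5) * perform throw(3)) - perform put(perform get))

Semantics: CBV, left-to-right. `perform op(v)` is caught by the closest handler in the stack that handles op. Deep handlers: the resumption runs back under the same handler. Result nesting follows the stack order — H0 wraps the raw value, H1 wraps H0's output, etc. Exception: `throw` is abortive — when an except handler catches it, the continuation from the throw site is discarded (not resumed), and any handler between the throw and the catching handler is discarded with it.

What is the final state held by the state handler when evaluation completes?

Working:
get @ H1 ⇒ 2
throw(3) @ H0 caught ⇒ 10
H1 returns (10, 2)
= (10, 2)

Answer: 2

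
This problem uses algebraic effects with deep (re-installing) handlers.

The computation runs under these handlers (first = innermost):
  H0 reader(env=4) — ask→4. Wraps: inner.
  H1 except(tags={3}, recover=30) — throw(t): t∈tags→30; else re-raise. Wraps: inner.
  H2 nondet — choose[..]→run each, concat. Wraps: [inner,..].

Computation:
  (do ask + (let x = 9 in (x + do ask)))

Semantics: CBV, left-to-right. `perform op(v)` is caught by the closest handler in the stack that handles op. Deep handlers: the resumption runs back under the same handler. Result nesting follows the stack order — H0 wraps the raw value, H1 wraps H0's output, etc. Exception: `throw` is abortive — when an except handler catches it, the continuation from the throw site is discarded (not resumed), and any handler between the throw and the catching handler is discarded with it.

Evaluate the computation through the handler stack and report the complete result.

Working:
ask @ H0 ⇒ 4
ask @ H0 ⇒ 4
H0 returns 17
H1 returns 17
H2 returns [17]
= [17]

Answer: [17]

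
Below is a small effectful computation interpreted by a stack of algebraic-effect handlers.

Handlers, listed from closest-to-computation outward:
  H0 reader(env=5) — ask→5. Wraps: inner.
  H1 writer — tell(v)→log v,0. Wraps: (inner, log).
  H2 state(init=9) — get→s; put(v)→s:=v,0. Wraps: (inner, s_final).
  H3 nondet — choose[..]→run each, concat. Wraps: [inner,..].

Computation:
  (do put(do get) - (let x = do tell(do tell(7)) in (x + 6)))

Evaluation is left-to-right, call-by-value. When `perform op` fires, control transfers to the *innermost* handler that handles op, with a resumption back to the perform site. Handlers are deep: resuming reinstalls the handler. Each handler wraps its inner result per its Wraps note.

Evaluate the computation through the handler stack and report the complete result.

Answer: [((-6, (7, 0)), 9)]

Step-by-step:
get @ H2 ⇒ 9
put(9) @ H2 ⇒ s:=9
tell(7) @ H1 ⇒ log+=7
tell(0) @ H1 ⇒ log+=0
H0 returns -6
H1 returns (-6, (7, 0))
H2 returns ((-6, (7, 0)), 9)
H3 returns [((-6, (7, 0)), 9)]
= [((-6, (7, 0)), 9)]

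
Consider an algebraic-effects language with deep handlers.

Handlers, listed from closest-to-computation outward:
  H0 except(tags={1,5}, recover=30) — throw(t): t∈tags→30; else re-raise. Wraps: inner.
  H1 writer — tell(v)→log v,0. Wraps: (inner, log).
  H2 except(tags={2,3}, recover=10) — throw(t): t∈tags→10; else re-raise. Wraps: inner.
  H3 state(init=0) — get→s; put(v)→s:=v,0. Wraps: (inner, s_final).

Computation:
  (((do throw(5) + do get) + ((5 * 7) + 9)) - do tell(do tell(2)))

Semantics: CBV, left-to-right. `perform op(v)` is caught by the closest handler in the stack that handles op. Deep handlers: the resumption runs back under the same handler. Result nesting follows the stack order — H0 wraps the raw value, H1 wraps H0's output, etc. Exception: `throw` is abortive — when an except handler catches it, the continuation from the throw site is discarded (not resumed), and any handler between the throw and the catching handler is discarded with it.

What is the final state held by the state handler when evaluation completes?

Answer: 0

Step-by-step:
throw(5) @ H0 caught ⇒ 30
H1 returns (30, ())
H2 returns (30, ())
H3 returns ((30, ()), 0)
= ((30, ()), 0)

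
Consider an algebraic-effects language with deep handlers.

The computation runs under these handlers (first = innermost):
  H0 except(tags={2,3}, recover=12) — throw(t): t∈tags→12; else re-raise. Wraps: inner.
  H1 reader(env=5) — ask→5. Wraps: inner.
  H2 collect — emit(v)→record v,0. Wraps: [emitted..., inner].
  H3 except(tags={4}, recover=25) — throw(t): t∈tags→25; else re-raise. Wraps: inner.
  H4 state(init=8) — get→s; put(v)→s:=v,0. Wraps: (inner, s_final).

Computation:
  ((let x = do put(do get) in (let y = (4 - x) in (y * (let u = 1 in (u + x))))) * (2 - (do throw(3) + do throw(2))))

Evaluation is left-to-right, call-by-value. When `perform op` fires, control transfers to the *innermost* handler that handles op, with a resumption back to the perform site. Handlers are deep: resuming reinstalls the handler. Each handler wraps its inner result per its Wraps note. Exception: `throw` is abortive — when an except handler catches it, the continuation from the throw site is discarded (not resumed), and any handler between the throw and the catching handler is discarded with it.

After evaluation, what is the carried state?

Answer: 8

Evaluation trace:
get @ H4 ⇒ 8
put(8) @ H4 ⇒ s:=8
throw(3) @ H0 caught ⇒ 12
H1 returns 12
H2 returns [12]
H3 returns [12]
H4 returns ([12], 8)
= ([12], 8)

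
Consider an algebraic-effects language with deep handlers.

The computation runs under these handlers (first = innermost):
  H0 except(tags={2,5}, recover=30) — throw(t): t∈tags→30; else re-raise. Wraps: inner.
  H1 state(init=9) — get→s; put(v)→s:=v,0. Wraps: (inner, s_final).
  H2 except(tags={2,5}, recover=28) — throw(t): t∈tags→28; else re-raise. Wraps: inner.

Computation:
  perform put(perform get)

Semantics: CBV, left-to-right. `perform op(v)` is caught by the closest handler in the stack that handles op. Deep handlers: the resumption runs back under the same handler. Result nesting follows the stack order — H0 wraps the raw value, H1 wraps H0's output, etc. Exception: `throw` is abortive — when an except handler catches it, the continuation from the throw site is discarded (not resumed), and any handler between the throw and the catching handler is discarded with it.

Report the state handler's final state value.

Step-by-step:
get @ H1 ⇒ 9
put(9) @ H1 ⇒ s:=9
H0 returns 0
H1 returns (0, 9)
H2 returns (0, 9)
= (0, 9)

Answer: 9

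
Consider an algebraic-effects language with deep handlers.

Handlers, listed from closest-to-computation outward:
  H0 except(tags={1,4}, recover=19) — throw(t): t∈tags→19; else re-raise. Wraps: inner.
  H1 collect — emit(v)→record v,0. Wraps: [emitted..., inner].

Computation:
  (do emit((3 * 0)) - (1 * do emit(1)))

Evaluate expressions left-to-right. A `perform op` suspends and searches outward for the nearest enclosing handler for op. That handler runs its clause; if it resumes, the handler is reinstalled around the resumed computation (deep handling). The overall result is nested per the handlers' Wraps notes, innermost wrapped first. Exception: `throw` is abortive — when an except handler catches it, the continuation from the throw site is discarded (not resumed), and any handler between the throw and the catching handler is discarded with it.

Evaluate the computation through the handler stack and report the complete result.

Working:
emit(0) @ H1 ⇒ out+=0
emit(1) @ H1 ⇒ out+=1
H0 returns 0
H1 returns [0, 1, 0]
= [0, 1, 0]

Answer: [0, 1, 0]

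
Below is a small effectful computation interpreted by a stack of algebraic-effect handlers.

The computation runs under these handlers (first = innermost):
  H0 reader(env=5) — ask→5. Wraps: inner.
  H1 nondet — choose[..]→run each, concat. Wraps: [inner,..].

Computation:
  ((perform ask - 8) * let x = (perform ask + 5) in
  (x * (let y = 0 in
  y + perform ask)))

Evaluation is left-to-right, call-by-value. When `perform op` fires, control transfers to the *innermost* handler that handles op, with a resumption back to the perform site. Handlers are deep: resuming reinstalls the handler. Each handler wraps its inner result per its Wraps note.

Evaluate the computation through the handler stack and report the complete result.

Working:
ask @ H0 ⇒ 5
ask @ H0 ⇒ 5
ask @ H0 ⇒ 5
H0 returns -150
H1 returns [-150]
= [-150]

Answer: [-150]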